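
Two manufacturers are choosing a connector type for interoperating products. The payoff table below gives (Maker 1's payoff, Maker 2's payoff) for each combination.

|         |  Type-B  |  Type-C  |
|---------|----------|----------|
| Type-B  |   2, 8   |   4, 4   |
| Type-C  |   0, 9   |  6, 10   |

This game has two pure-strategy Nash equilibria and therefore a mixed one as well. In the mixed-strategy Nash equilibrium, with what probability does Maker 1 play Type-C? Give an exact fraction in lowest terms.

4/5

Maker 1's mix p on Type-B must make Maker 2 indifferent between Type-B and Type-C.
Maker 2's payoff from Type-B: 8p + 9(1−p). From Type-C: 4p + 10(1−p).
Set equal: 4p = 1(1−p) → p = 1/5.
Probability on Type-C is 1 − 1/5 = 4/5.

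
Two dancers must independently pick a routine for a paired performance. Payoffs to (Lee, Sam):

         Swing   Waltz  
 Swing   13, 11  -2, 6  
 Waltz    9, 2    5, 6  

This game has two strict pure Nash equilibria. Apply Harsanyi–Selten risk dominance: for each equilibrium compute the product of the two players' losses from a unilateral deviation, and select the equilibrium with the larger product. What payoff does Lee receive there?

At both Swing: Lee loses 13 − 9 = 4 by deviating; Sam loses 11 − 6 = 5. Product = 4·5 = 20.
At both Waltz: Lee loses 5 − (-2) = 7 by deviating; Sam loses 6 − 2 = 4. Product = 7·4 = 28.
28 > 20, so both Waltz is risk-dominant. Lee's payoff there is 5.

5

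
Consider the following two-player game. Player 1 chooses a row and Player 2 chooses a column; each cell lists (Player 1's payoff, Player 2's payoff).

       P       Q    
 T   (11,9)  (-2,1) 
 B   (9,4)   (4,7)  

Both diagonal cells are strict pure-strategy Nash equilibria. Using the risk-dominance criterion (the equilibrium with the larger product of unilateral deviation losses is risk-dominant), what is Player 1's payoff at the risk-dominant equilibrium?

At (T, P): Player 1 loses 11 − 9 = 2 by deviating; Player 2 loses 9 − 1 = 8. Product = 2·8 = 16.
At (B, Q): Player 1 loses 4 − (-2) = 6 by deviating; Player 2 loses 7 − 4 = 3. Product = 6·3 = 18.
18 > 16, so (B, Q) is risk-dominant. Player 1's payoff there is 4.

4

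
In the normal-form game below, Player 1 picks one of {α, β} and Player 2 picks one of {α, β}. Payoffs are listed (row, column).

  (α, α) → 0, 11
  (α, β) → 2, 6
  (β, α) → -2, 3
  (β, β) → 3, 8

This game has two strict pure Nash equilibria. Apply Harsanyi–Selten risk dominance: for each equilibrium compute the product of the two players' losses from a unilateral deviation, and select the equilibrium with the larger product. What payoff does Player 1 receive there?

At both α: Player 1 loses 0 − (-2) = 2 by deviating; Player 2 loses 11 − 6 = 5. Product = 2·5 = 10.
At both β: Player 1 loses 3 − 2 = 1 by deviating; Player 2 loses 8 − 3 = 5. Product = 1·5 = 5.
10 > 5, so both α is risk-dominant. Player 1's payoff there is 0.

0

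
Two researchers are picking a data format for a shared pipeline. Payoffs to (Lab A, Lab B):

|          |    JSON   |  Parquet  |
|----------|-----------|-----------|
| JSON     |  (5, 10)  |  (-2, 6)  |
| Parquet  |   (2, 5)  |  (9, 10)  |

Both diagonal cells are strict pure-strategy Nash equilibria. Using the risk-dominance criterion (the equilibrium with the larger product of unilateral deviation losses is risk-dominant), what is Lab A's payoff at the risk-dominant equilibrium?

9

At both JSON: Lab A loses 5 − 2 = 3 by deviating; Lab B loses 10 − 6 = 4. Product = 3·4 = 12.
At both Parquet: Lab A loses 9 − (-2) = 11 by deviating; Lab B loses 10 − 5 = 5. Product = 11·5 = 55.
55 > 12, so both Parquet is risk-dominant. Lab A's payoff there is 9.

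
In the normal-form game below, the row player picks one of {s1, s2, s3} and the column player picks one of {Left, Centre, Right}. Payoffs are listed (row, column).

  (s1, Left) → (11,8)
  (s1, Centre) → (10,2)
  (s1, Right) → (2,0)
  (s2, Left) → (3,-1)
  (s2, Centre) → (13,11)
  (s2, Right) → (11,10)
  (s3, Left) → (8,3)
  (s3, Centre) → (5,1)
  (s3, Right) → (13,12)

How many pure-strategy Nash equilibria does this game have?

(s1, Left): the row player gets 11 (best alternative 8); the column player gets 8 (best alternative 2). Neither deviates — NE.
(s2, Centre): the row player gets 13 (best alternative 10); the column player gets 11 (best alternative 10). Neither deviates — NE.
(s3, Right): the row player gets 13 (best alternative 11); the column player gets 12 (best alternative 3). Neither deviates — NE.
(s1, Right) is not a NE: the row player would switch to s3 (13 > 2).
No other cell survives both best-response checks, so there are 3 pure NE.

3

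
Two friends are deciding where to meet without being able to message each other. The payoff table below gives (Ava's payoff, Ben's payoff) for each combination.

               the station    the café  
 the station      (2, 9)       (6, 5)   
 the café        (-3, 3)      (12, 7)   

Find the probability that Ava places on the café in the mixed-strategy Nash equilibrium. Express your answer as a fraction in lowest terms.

Ava's mix p on the station must make Ben indifferent between the station and the café.
Ben's payoff from the station: 9p + 3(1−p). From the café: 5p + 7(1−p).
Set equal: 4p = 4(1−p) → p = 4/8 = 1/2.
Probability on the café is 1 − 1/2 = 1/2.

1/2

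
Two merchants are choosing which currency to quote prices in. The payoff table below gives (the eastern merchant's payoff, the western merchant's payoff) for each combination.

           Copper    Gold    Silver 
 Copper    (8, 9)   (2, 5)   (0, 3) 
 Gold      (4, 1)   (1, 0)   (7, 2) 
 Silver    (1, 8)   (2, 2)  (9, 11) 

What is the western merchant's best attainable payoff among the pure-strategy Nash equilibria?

Both Copper is a pure NE (the eastern merchant: 8 ≥ 4; the western merchant: 9 ≥ 5). The western merchant gets 9.
Both Silver is a pure NE (the eastern merchant: 9 ≥ 7; the western merchant: 11 ≥ 8). The western merchant gets 11.
Every other cell has a profitable deviation for at least one player. Highest of {9, 11} is 11.

11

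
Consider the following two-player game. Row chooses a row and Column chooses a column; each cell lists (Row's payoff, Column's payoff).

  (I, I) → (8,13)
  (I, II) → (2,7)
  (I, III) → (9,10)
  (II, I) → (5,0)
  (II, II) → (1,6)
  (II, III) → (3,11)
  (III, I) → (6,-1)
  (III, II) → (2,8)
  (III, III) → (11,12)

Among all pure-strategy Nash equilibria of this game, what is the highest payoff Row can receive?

11

Both I is a pure NE (Row: 8 ≥ 6; Column: 13 ≥ 10). Row gets 8.
Both III is a pure NE (Row: 11 ≥ 9; Column: 12 ≥ 8). Row gets 11.
Every other cell has a profitable deviation for at least one player. Highest of {8, 11} is 11.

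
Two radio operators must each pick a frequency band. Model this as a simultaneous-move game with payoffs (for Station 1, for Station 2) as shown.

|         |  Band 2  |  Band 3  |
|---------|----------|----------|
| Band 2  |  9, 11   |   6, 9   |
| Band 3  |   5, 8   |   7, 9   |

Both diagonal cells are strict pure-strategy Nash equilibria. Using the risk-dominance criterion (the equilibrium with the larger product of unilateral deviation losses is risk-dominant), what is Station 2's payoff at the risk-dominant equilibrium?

11

At both Band 2: Station 1 loses 9 − 5 = 4 by deviating; Station 2 loses 11 − 9 = 2. Product = 4·2 = 8.
At both Band 3: Station 1 loses 7 − 6 = 1 by deviating; Station 2 loses 9 − 8 = 1. Product = 1·1 = 1.
8 > 1, so both Band 2 is risk-dominant. Station 2's payoff there is 11.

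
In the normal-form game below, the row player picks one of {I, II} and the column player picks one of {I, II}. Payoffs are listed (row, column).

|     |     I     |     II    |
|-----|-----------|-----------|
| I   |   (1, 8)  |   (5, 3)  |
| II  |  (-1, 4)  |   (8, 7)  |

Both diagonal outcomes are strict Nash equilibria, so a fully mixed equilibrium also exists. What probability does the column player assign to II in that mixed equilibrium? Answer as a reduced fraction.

2/5

The column player's mix q on I must make the row player indifferent between I and II.
The row player's payoff from I: 1q + 5(1−q). From II: (-1)q + 8(1−q).
Set equal: 2q = 3(1−q) → q = 3/5.
Probability on II is 1 − 3/5 = 2/5.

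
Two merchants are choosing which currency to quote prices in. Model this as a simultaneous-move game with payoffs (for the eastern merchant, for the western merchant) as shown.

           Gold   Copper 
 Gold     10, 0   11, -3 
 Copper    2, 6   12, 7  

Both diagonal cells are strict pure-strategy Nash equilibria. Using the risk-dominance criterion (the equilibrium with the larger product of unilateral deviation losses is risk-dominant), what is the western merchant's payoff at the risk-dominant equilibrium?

0

At both Gold: the eastern merchant loses 10 − 2 = 8 by deviating; the western merchant loses 0 − (-3) = 3. Product = 8·3 = 24.
At both Copper: the eastern merchant loses 12 − 11 = 1 by deviating; the western merchant loses 7 − 6 = 1. Product = 1·1 = 1.
24 > 1, so both Gold is risk-dominant. The western merchant's payoff there is 0.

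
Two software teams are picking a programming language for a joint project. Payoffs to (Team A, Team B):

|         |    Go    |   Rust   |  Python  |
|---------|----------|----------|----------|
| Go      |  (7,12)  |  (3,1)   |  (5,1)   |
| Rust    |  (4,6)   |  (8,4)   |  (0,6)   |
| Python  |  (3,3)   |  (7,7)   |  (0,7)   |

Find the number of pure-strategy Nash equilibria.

Both Go: Team A gets 7 (best alternative 4); Team B gets 12 (best alternative 1). Neither deviates — NE.
Both Rust is not a NE: Team B would switch to Go (6 > 4).
No other cell survives both best-response checks, so there is 1 pure NE.

1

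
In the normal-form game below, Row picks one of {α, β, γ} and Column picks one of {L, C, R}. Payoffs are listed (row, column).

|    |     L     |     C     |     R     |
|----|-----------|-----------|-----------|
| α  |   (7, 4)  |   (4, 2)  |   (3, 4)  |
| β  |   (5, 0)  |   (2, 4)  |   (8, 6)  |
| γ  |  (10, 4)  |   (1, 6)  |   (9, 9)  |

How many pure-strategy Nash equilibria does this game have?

1

(γ, R): Row gets 9 (best alternative 8); Column gets 9 (best alternative 6). Neither deviates — NE.
(α, L) is not a NE: Row would switch to γ (10 > 7).
No other cell survives both best-response checks, so there is 1 pure NE.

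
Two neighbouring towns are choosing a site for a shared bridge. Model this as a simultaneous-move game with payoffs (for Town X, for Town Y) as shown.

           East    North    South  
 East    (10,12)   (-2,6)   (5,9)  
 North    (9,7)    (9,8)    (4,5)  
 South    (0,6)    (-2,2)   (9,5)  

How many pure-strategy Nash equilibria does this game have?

Both East: Town X gets 10 (best alternative 9); Town Y gets 12 (best alternative 9). Neither deviates — NE.
Both North: Town X gets 9 (best alternative -2); Town Y gets 8 (best alternative 7). Neither deviates — NE.
Both South is not a NE: Town Y would switch to East (6 > 5).
No other cell survives both best-response checks, so there are 2 pure NE.

2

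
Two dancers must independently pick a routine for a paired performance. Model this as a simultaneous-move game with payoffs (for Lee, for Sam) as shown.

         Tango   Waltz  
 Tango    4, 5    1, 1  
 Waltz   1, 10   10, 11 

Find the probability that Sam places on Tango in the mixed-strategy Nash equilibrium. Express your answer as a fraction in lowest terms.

Sam's mix q on Tango must make Lee indifferent between Tango and Waltz.
Lee's payoff from Tango: 4q + 1(1−q). From Waltz: 1q + 10(1−q).
Set equal: 3q = 9(1−q) → q = 9/12 = 3/4.

3/4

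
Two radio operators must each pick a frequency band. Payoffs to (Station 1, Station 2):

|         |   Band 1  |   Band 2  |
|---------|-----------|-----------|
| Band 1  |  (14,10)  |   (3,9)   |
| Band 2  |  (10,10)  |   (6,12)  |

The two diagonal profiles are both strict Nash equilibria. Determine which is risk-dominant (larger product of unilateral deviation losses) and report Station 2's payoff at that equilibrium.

12

At both Band 1: Station 1 loses 14 − 10 = 4 by deviating; Station 2 loses 10 − 9 = 1. Product = 4·1 = 4.
At both Band 2: Station 1 loses 6 − 3 = 3 by deviating; Station 2 loses 12 − 10 = 2. Product = 3·2 = 6.
6 > 4, so both Band 2 is risk-dominant. Station 2's payoff there is 12.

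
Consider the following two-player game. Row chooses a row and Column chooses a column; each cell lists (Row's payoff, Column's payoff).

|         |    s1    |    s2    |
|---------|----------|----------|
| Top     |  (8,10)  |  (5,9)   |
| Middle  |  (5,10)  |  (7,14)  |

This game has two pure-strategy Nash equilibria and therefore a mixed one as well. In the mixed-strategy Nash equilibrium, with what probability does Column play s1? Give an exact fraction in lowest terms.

2/5

Column's mix q on s1 must make Row indifferent between Top and Middle.
Row's payoff from Top: 8q + 5(1−q). From Middle: 5q + 7(1−q).
Set equal: 3q = 2(1−q) → q = 2/5.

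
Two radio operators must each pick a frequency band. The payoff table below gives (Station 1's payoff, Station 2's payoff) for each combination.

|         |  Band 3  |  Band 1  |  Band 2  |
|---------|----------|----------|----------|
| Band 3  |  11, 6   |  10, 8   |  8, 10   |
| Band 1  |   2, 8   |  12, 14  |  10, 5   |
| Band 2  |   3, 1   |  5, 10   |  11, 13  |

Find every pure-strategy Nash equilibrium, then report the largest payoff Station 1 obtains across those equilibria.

Both Band 1 is a pure NE (Station 1: 12 ≥ 10; Station 2: 14 ≥ 8). Station 1 gets 12.
Both Band 2 is a pure NE (Station 1: 11 ≥ 10; Station 2: 13 ≥ 10). Station 1 gets 11.
Every other cell has a profitable deviation for at least one player. Highest of {12, 11} is 12.

12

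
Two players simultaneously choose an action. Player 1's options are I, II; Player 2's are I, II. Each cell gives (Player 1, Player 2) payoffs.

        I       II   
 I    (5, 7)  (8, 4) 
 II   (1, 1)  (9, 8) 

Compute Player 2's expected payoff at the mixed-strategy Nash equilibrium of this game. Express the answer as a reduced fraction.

Player 1 mixes with probability p on I, chosen so Player 2 is indifferent: 7p + 1(1−p) = 4p + 8(1−p) gives p = 7/10.
Player 2's expected payoff is 7·7/10 + 1·3/10 = 26/5.

26/5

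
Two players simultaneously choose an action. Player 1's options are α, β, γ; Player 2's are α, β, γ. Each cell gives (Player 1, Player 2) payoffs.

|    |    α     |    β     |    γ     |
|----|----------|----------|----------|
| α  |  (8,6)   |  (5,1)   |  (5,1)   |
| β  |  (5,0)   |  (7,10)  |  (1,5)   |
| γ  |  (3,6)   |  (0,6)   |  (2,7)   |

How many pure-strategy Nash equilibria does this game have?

2

Both α: Player 1 gets 8 (best alternative 5); Player 2 gets 6 (best alternative 1). Neither deviates — NE.
Both β: Player 1 gets 7 (best alternative 5); Player 2 gets 10 (best alternative 5). Neither deviates — NE.
Both γ is not a NE: Player 1 would switch to α (5 > 2).
No other cell survives both best-response checks, so there are 2 pure NE.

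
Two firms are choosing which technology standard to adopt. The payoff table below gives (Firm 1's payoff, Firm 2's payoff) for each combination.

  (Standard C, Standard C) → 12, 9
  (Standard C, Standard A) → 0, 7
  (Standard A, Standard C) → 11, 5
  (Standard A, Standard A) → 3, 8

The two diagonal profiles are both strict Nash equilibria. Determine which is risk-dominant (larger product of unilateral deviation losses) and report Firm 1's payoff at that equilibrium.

At both Standard C: Firm 1 loses 12 − 11 = 1 by deviating; Firm 2 loses 9 − 7 = 2. Product = 1·2 = 2.
At both Standard A: Firm 1 loses 3 − 0 = 3 by deviating; Firm 2 loses 8 − 5 = 3. Product = 3·3 = 9.
9 > 2, so both Standard A is risk-dominant. Firm 1's payoff there is 3.

3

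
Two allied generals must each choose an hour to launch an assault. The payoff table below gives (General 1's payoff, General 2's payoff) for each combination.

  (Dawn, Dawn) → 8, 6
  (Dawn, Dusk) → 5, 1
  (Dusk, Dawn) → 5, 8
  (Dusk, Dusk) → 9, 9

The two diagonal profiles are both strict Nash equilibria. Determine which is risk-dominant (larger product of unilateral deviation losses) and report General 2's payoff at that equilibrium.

6

At both Dawn: General 1 loses 8 − 5 = 3 by deviating; General 2 loses 6 − 1 = 5. Product = 3·5 = 15.
At both Dusk: General 1 loses 9 − 5 = 4 by deviating; General 2 loses 9 − 8 = 1. Product = 4·1 = 4.
15 > 4, so both Dawn is risk-dominant. General 2's payoff there is 6.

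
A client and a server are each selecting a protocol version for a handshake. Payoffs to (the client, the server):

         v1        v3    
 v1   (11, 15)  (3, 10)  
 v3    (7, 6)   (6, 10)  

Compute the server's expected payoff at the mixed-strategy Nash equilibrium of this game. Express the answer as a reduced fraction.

10

The client mixes with probability p on v1, chosen so the server is indifferent: 15p + 6(1−p) = 10p + 10(1−p) gives p = 4/9.
The server's expected payoff is 15·4/9 + 6·5/9 = 10.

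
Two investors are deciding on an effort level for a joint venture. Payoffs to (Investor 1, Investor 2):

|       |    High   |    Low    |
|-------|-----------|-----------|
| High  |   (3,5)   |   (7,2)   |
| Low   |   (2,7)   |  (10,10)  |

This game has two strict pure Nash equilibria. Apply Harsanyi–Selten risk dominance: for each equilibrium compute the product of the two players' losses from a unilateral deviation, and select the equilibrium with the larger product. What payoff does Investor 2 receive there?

At both High: Investor 1 loses 3 − 2 = 1 by deviating; Investor 2 loses 5 − 2 = 3. Product = 1·3 = 3.
At both Low: Investor 1 loses 10 − 7 = 3 by deviating; Investor 2 loses 10 − 7 = 3. Product = 3·3 = 9.
9 > 3, so both Low is risk-dominant. Investor 2's payoff there is 10.

10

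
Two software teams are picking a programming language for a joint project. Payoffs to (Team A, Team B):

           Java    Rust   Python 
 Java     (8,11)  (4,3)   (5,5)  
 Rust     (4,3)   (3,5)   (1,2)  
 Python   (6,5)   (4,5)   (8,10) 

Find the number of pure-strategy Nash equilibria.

Both Java: Team A gets 8 (best alternative 6); Team B gets 11 (best alternative 5). Neither deviates — NE.
Both Python: Team A gets 8 (best alternative 5); Team B gets 10 (best alternative 5). Neither deviates — NE.
Both Rust is not a NE: Team A would switch to Java (4 > 3).
No other cell survives both best-response checks, so there are 2 pure NE.

2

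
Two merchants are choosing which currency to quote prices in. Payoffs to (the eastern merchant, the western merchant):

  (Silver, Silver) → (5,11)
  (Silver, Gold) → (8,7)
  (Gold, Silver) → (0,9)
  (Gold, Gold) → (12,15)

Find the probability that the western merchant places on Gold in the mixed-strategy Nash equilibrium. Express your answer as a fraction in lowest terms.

5/9

The western merchant's mix q on Silver must make the eastern merchant indifferent between Silver and Gold.
The eastern merchant's payoff from Silver: 5q + 8(1−q). From Gold: 0q + 12(1−q).
Set equal: 5q = 4(1−q) → q = 4/9.
Probability on Gold is 1 − 4/9 = 5/9.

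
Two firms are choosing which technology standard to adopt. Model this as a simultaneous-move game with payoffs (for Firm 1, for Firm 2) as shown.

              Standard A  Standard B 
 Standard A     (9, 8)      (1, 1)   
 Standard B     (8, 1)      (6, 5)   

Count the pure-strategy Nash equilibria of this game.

2

Both Standard A: Firm 1 gets 9 (best alternative 8); Firm 2 gets 8 (best alternative 1). Neither deviates — NE.
Both Standard B: Firm 1 gets 6 (best alternative 1); Firm 2 gets 5 (best alternative 1). Neither deviates — NE.
(Standard A, Standard B) is not a NE: Firm 1 would switch to Standard B (6 > 1).
No other cell survives both best-response checks, so there are 2 pure NE.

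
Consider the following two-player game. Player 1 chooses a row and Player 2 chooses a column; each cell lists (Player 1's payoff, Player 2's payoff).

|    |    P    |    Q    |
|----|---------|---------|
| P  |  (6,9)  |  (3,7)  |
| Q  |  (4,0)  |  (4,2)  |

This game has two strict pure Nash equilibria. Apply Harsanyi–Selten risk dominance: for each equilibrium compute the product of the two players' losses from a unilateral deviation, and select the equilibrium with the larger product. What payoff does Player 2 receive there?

At both P: Player 1 loses 6 − 4 = 2 by deviating; Player 2 loses 9 − 7 = 2. Product = 2·2 = 4.
At both Q: Player 1 loses 4 − 3 = 1 by deviating; Player 2 loses 2 − 0 = 2. Product = 1·2 = 2.
4 > 2, so both P is risk-dominant. Player 2's payoff there is 9.

9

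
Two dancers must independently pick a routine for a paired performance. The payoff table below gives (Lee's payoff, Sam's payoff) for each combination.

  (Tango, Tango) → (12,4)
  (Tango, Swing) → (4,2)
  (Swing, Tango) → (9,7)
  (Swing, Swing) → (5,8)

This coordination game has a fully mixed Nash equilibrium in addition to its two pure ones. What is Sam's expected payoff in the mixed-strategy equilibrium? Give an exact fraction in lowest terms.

Lee mixes with probability p on Tango, chosen so Sam is indifferent: 4p + 7(1−p) = 2p + 8(1−p) gives p = 1/3.
Sam's expected payoff is 4·1/3 + 7·2/3 = 6.

6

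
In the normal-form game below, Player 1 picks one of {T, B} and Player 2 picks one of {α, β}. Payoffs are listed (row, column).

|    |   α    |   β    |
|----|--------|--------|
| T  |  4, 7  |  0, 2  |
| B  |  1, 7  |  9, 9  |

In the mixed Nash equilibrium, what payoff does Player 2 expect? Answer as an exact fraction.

7

Player 1 mixes with probability p on T, chosen so Player 2 is indifferent: 7p + 7(1−p) = 2p + 9(1−p) gives p = 2/7.
Player 2's expected payoff is 7·2/7 + 7·5/7 = 7.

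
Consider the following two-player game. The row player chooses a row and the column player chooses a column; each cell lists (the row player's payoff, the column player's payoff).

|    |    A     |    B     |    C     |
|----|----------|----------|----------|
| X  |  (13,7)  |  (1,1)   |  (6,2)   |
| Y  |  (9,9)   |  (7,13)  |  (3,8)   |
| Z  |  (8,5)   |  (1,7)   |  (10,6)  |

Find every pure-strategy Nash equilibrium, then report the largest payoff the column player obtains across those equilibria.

(X, A) is a pure NE (the row player: 13 ≥ 9; the column player: 7 ≥ 2). The column player gets 7.
(Y, B) is a pure NE (the row player: 7 ≥ 1; the column player: 13 ≥ 9). The column player gets 13.
Every other cell has a profitable deviation for at least one player. Highest of {7, 13} is 13.

13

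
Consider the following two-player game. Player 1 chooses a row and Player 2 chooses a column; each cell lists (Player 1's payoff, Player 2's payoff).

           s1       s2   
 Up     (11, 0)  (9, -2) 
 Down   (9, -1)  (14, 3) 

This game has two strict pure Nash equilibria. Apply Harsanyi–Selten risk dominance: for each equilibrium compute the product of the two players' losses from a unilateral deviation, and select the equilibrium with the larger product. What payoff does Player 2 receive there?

3

At (Up, s1): Player 1 loses 11 − 9 = 2 by deviating; Player 2 loses 0 − (-2) = 2. Product = 2·2 = 4.
At (Down, s2): Player 1 loses 14 − 9 = 5 by deviating; Player 2 loses 3 − (-1) = 4. Product = 5·4 = 20.
20 > 4, so (Down, s2) is risk-dominant. Player 2's payoff there is 3.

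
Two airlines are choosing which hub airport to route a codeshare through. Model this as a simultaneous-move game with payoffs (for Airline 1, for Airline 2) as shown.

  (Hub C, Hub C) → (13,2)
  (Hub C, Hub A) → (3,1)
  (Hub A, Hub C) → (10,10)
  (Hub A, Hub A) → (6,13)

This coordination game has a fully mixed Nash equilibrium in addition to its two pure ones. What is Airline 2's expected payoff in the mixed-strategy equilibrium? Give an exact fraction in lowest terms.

4

Airline 1 mixes with probability p on Hub C, chosen so Airline 2 is indifferent: 2p + 10(1−p) = 1p + 13(1−p) gives p = 3/4.
Airline 2's expected payoff is 2·3/4 + 10·1/4 = 4.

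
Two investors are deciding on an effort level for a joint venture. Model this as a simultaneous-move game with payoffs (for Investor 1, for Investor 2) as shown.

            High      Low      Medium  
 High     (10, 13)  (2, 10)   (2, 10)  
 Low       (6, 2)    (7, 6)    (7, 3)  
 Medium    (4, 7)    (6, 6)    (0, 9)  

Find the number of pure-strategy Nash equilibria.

Both High: Investor 1 gets 10 (best alternative 6); Investor 2 gets 13 (best alternative 10). Neither deviates — NE.
Both Low: Investor 1 gets 7 (best alternative 6); Investor 2 gets 6 (best alternative 3). Neither deviates — NE.
Both Medium is not a NE: Investor 1 would switch to Low (7 > 0).
No other cell survives both best-response checks, so there are 2 pure NE.

2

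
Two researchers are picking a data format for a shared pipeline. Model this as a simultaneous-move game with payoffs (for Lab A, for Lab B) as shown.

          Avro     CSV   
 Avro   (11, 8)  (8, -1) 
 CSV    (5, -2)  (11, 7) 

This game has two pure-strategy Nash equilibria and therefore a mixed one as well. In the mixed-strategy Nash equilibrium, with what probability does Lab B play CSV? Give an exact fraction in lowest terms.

2/3

Lab B's mix q on Avro must make Lab A indifferent between Avro and CSV.
Lab A's payoff from Avro: 11q + 8(1−q). From CSV: 5q + 11(1−q).
Set equal: 6q = 3(1−q) → q = 3/9 = 1/3.
Probability on CSV is 1 − 1/3 = 2/3.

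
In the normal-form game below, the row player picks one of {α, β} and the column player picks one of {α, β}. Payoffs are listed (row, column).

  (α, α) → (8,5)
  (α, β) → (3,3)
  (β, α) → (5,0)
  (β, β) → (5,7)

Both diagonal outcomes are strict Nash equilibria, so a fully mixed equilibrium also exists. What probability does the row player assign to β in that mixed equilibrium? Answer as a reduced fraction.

The row player's mix p on α must make the column player indifferent between α and β.
The column player's payoff from α: 5p + 0(1−p). From β: 3p + 7(1−p).
Set equal: 2p = 7(1−p) → p = 7/9.
Probability on β is 1 − 7/9 = 2/9.

2/9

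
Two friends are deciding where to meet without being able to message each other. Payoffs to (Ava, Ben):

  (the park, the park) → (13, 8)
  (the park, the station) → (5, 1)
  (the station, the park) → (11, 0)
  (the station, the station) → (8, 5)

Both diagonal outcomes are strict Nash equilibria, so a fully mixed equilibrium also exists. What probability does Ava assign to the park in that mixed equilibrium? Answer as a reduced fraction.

Ava's mix p on the park must make Ben indifferent between the park and the station.
Ben's payoff from the park: 8p + 0(1−p). From the station: 1p + 5(1−p).
Set equal: 7p = 5(1−p) → p = 5/12.

5/12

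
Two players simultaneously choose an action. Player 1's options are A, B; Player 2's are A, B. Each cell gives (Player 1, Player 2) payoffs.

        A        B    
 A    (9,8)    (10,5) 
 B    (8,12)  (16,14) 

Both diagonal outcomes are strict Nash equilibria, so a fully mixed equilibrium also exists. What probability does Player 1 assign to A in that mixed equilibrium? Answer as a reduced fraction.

Player 1's mix p on A must make Player 2 indifferent between A and B.
Player 2's payoff from A: 8p + 12(1−p). From B: 5p + 14(1−p).
Set equal: 3p = 2(1−p) → p = 2/5.

2/5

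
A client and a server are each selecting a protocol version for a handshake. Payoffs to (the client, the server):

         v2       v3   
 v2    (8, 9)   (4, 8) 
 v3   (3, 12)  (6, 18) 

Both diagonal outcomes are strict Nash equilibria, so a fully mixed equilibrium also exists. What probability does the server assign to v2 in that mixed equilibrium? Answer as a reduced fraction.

2/7

The server's mix q on v2 must make the client indifferent between v2 and v3.
The client's payoff from v2: 8q + 4(1−q). From v3: 3q + 6(1−q).
Set equal: 5q = 2(1−q) → q = 2/7.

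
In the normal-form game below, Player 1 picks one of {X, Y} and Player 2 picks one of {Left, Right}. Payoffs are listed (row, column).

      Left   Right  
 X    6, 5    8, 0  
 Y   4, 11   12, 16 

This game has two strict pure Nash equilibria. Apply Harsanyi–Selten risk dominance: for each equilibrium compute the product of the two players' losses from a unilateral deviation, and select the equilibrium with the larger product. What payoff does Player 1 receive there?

At (X, Left): Player 1 loses 6 − 4 = 2 by deviating; Player 2 loses 5 − 0 = 5. Product = 2·5 = 10.
At (Y, Right): Player 1 loses 12 − 8 = 4 by deviating; Player 2 loses 16 − 11 = 5. Product = 4·5 = 20.
20 > 10, so (Y, Right) is risk-dominant. Player 1's payoff there is 12.

12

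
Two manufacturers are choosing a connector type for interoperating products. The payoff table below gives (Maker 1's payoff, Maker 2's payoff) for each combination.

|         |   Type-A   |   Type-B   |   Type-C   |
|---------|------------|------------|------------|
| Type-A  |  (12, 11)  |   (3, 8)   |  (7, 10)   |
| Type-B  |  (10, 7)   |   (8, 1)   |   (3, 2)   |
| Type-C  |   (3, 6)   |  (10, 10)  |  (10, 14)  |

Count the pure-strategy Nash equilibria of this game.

Both Type-A: Maker 1 gets 12 (best alternative 10); Maker 2 gets 11 (best alternative 10). Neither deviates — NE.
Both Type-C: Maker 1 gets 10 (best alternative 7); Maker 2 gets 14 (best alternative 10). Neither deviates — NE.
Both Type-B is not a NE: Maker 1 would switch to Type-C (10 > 8).
No other cell survives both best-response checks, so there are 2 pure NE.

2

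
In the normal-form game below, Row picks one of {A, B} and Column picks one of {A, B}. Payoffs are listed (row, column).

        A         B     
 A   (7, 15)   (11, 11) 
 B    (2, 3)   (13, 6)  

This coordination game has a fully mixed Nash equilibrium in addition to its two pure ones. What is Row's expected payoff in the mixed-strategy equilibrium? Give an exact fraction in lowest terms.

69/7

Column mixes with probability q on A, chosen so Row is indifferent: 7q + 11(1−q) = 2q + 13(1−q) gives q = 2/7.
Row's expected payoff (from either row, since indifferent) is 7·2/7 + 11·5/7 = 69/7.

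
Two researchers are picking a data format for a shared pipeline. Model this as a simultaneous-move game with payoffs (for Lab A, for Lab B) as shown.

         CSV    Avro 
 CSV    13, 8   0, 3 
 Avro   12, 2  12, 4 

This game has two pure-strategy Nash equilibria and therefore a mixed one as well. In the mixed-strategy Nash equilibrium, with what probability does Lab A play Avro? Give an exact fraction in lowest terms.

Lab A's mix p on CSV must make Lab B indifferent between CSV and Avro.
Lab B's payoff from CSV: 8p + 2(1−p). From Avro: 3p + 4(1−p).
Set equal: 5p = 2(1−p) → p = 2/7.
Probability on Avro is 1 − 2/7 = 5/7.

5/7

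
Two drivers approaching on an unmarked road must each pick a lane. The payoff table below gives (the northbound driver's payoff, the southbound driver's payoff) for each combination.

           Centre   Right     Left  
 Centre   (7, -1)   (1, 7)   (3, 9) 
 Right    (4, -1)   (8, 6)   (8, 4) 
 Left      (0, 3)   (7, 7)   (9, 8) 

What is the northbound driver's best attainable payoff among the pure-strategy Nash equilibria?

Both Right is a pure NE (the northbound driver: 8 ≥ 7; the southbound driver: 6 ≥ 4). The northbound driver gets 8.
Both Left is a pure NE (the northbound driver: 9 ≥ 8; the southbound driver: 8 ≥ 7). The northbound driver gets 9.
Every other cell has a profitable deviation for at least one player. Highest of {8, 9} is 9.

9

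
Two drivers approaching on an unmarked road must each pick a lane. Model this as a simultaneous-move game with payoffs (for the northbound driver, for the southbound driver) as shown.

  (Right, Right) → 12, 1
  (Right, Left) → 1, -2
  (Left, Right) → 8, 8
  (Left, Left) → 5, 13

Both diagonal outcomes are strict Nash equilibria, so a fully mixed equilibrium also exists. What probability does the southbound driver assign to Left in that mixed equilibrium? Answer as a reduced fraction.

1/2

The southbound driver's mix q on Right must make the northbound driver indifferent between Right and Left.
The northbound driver's payoff from Right: 12q + 1(1−q). From Left: 8q + 5(1−q).
Set equal: 4q = 4(1−q) → q = 4/8 = 1/2.
Probability on Left is 1 − 1/2 = 1/2.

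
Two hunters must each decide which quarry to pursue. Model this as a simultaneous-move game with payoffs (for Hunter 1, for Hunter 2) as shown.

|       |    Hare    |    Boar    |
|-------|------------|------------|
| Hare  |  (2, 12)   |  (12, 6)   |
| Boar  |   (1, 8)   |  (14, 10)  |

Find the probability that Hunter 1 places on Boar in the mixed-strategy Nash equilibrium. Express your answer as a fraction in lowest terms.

3/4

Hunter 1's mix p on Hare must make Hunter 2 indifferent between Hare and Boar.
Hunter 2's payoff from Hare: 12p + 8(1−p). From Boar: 6p + 10(1−p).
Set equal: 6p = 2(1−p) → p = 2/8 = 1/4.
Probability on Boar is 1 − 1/4 = 3/4.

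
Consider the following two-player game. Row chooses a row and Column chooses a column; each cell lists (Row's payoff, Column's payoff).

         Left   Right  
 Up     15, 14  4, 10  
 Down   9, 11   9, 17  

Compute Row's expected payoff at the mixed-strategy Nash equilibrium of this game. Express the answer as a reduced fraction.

Column mixes with probability q on Left, chosen so Row is indifferent: 15q + 4(1−q) = 9q + 9(1−q) gives q = 5/11.
Row's expected payoff (from either row, since indifferent) is 15·5/11 + 4·6/11 = 9.

9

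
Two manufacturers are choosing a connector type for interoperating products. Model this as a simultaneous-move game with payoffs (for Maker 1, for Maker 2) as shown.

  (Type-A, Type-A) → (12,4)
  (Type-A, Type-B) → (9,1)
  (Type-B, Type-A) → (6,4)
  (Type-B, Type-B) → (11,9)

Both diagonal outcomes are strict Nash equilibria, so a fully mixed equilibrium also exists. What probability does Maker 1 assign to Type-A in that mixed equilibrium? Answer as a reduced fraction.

5/8

Maker 1's mix p on Type-A must make Maker 2 indifferent between Type-A and Type-B.
Maker 2's payoff from Type-A: 4p + 4(1−p). From Type-B: 1p + 9(1−p).
Set equal: 3p = 5(1−p) → p = 5/8.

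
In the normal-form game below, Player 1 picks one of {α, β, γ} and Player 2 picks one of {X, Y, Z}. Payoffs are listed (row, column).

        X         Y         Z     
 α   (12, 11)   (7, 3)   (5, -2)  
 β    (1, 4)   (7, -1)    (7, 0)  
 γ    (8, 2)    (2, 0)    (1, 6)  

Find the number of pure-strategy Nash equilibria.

1

(α, X): Player 1 gets 12 (best alternative 8); Player 2 gets 11 (best alternative 3). Neither deviates — NE.
(γ, Z) is not a NE: Player 1 would switch to β (7 > 1).
No other cell survives both best-response checks, so there is 1 pure NE.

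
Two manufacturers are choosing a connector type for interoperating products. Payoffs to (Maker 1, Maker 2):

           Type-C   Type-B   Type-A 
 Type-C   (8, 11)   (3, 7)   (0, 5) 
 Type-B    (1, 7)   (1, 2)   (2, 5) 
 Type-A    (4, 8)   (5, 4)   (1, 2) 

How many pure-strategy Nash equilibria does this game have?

1

Both Type-C: Maker 1 gets 8 (best alternative 4); Maker 2 gets 11 (best alternative 7). Neither deviates — NE.
Both Type-A is not a NE: Maker 1 would switch to Type-B (2 > 1).
No other cell survives both best-response checks, so there is 1 pure NE.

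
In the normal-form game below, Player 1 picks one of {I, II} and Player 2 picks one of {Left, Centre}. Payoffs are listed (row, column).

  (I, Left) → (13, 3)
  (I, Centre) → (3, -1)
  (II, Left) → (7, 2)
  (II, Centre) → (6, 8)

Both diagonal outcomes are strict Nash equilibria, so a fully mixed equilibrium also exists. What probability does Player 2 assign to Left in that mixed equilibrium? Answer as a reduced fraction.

Player 2's mix q on Left must make Player 1 indifferent between I and II.
Player 1's payoff from I: 13q + 3(1−q). From II: 7q + 6(1−q).
Set equal: 6q = 3(1−q) → q = 3/9 = 1/3.

1/3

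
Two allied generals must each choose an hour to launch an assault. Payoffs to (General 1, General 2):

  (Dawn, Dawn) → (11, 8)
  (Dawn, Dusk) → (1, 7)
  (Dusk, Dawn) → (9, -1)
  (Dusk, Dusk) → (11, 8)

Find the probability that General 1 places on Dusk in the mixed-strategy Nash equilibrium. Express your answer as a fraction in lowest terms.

General 1's mix p on Dawn must make General 2 indifferent between Dawn and Dusk.
General 2's payoff from Dawn: 8p + (-1)(1−p). From Dusk: 7p + 8(1−p).
Set equal: 1p = 9(1−p) → p = 9/10.
Probability on Dusk is 1 − 9/10 = 1/10.

1/10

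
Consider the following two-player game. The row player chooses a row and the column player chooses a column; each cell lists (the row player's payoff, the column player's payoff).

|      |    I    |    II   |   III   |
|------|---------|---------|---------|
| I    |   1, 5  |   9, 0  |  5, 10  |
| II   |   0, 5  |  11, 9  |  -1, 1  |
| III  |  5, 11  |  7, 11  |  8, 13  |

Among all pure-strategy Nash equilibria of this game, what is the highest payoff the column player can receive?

Both II is a pure NE (the row player: 11 ≥ 9; the column player: 9 ≥ 5). The column player gets 9.
Both III is a pure NE (the row player: 8 ≥ 5; the column player: 13 ≥ 11). The column player gets 13.
Every other cell has a profitable deviation for at least one player. Highest of {9, 13} is 13.

13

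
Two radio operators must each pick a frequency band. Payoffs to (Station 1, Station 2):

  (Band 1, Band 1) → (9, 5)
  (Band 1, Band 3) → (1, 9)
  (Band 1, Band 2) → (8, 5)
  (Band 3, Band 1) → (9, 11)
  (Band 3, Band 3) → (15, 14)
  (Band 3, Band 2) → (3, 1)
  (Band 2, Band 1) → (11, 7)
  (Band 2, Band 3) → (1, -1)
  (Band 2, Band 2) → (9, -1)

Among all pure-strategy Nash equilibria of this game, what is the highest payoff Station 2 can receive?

14

Both Band 3 is a pure NE (Station 1: 15 ≥ 1; Station 2: 14 ≥ 11). Station 2 gets 14.
(Band 2, Band 1) is a pure NE (Station 1: 11 ≥ 9; Station 2: 7 ≥ -1). Station 2 gets 7.
Every other cell has a profitable deviation for at least one player. Highest of {14, 7} is 14.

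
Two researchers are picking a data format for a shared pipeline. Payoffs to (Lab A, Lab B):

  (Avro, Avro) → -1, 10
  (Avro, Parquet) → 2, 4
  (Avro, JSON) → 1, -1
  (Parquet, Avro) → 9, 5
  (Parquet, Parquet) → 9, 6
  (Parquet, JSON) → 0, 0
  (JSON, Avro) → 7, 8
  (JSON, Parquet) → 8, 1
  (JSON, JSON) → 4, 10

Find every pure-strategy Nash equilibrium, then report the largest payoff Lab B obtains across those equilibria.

Both Parquet is a pure NE (Lab A: 9 ≥ 8; Lab B: 6 ≥ 5). Lab B gets 6.
Both JSON is a pure NE (Lab A: 4 ≥ 1; Lab B: 10 ≥ 8). Lab B gets 10.
Every other cell has a profitable deviation for at least one player. Highest of {6, 10} is 10.

10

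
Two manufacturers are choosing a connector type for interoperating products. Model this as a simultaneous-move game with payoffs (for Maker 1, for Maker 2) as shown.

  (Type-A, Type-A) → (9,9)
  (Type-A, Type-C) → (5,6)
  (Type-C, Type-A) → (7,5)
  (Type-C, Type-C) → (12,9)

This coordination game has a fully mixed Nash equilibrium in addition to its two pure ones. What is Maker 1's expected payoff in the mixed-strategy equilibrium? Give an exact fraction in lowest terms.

73/9

Maker 2 mixes with probability q on Type-A, chosen so Maker 1 is indifferent: 9q + 5(1−q) = 7q + 12(1−q) gives q = 7/9.
Maker 1's expected payoff (from either row, since indifferent) is 9·7/9 + 5·2/9 = 73/9.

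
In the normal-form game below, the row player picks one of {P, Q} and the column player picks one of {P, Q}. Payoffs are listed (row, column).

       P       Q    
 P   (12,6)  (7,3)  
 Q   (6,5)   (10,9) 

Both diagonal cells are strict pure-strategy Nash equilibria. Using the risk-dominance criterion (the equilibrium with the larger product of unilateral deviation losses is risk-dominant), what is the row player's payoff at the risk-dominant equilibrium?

12

At both P: the row player loses 12 − 6 = 6 by deviating; the column player loses 6 − 3 = 3. Product = 6·3 = 18.
At both Q: the row player loses 10 − 7 = 3 by deviating; the column player loses 9 − 5 = 4. Product = 3·4 = 12.
18 > 12, so both P is risk-dominant. The row player's payoff there is 12.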